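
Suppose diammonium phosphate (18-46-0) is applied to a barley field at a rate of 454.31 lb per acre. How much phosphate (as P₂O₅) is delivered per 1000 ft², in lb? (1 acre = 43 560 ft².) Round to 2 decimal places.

4.80 lb P₂O₅ per thousand sq ft

P₂O₅ per acre = 454.31 × 46% = 208.983 lb.
Convert to per 1000 ft²: 208.983 × 0.0229568 = 4.79758 lb.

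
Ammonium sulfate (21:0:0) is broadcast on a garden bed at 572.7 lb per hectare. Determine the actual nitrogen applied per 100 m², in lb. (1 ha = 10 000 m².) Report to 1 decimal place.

nitrogen per hectare = 572.7 × 21% = 120.267 lb.
Convert to per 100 m²: 120.267 × 0.01 = 1.20267 lb.

1.2 lb N per hundred sq m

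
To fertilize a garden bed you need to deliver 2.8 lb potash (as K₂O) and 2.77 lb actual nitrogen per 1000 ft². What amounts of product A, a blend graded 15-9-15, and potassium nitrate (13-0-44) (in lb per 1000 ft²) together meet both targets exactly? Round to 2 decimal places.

18.38 lb product A, 0.10 lb potassium nitrate

Per-1000 ft² balance (a = product A, b = potassium nitrate):
K₂O: 0.15·a + 0.44·b = 2.8
N: 0.15·a + 0.13·b = 2.77
From row1: a = (2.8 − 0.44·b) / 0.15.
Into row2: 0.15·(2.8 − 0.44·b)/0.15 + 0.13·b = 2.77 → b = 0.0967742, a = 18.3828.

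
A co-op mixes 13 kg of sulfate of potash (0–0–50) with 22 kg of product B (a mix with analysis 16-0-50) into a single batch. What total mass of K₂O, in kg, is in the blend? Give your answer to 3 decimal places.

17.500 kg K₂O

K₂O mass = 50%×13 + 50%×22 = 17.5 kg.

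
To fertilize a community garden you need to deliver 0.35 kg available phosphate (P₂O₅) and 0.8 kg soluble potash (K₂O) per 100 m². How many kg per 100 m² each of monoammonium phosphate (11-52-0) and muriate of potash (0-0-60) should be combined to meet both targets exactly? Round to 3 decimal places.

Let a = kg of monoammonium phosphate, b = kg of muriate of potash (per 100 m²).
P₂O₅: 0.52·a + 0·b = 0.35
K₂O: 0·a + 0.6·b = 0.8
Solving simultaneously: a = 0.673077, b = 1.33333.

0.673 kg monoammonium phosphate, 1.333 kg muriate of potash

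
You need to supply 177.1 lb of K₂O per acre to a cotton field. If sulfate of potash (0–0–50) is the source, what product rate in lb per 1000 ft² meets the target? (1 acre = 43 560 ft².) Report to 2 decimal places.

8.13 lb of product per thousand sq ft

Product per acre = 177.1 / 50% = 354.2 lb.
Convert to per 1000 ft²: 354.2 × 0.0229568 = 8.13131 lb.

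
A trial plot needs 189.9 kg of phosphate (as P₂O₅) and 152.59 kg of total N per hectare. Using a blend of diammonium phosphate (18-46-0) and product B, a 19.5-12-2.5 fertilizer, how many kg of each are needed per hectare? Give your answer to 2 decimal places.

274.89 kg diammonium phosphate, 528.77 kg product B

With a, b = kg per hectare of diammonium phosphate and product B:
P₂O₅: 0.46·a + 0.12·b = 189.9
N: 0.18·a + 0.195·b = 152.59
Eliminate a: (row1) − 0.46/0.18·(row2) → -0.378333·b = -200.052, so b = 528.772.
Back-substitute: a = (189.9 − 0.12·528.772) / 0.46 = 274.885.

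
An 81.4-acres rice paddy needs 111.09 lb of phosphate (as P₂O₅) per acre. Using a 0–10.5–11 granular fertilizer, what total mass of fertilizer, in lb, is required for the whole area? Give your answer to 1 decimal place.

Product per acre = 111.09 / 10.5% = 1058 lb.
Total product = 1058 × 81.4 = 86121.2 lb.

86121.2 lb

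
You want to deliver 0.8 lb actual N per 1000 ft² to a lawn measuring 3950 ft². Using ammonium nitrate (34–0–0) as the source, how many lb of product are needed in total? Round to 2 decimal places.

Product per 1000 ft² = 0.8 / 34% = 2.35294 lb.
Total product = 2.35294 × 3950 / 1000 = 9.29412 lb.

9.29 lb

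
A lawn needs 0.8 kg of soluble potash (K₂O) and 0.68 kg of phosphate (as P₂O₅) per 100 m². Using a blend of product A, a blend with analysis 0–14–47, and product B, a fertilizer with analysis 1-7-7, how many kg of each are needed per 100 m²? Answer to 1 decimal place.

0.4 kg product A, 9.0 kg product B

With a, b = kg per 100 m² of product A and product B:
K₂O: 0.47·a + 0.07·b = 0.8
P₂O₅: 0.14·a + 0.07·b = 0.68
From row1: a = (0.8 − 0.07·b) / 0.47.
Into row2: 0.14·(0.8 − 0.07·b)/0.47 + 0.07·b = 0.68 → b = 8.98701, a = 0.363636.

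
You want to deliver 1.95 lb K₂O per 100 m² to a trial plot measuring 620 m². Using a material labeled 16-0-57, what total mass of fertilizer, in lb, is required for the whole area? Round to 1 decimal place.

21.2 lb

Product per 100 m² = 1.95 / 57% = 3.42105 lb.
Total product = 3.42105 × 620 / 100 = 21.2105 lb.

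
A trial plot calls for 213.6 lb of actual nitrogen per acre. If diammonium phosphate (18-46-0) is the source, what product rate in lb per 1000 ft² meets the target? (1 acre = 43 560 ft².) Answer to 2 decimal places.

Product per acre = 213.6 / 18% = 1186.67 lb.
Convert to per 1000 ft²: 1186.67 × 0.0229568 = 27.2421 lb.

27.24 lb of product per thousand sq ft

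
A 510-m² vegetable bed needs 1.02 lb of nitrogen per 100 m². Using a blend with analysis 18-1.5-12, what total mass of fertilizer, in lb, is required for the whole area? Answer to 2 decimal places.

28.90 lb

Product per 100 m² = 1.02 / 18% = 5.66667 lb.
Total product = 5.66667 × 510 / 100 = 28.9 lb.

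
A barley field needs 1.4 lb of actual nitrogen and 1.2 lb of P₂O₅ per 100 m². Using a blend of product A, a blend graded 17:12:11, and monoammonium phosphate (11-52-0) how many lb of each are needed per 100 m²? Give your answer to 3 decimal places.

Per-100 m² balance (a = product A, b = monoammonium phosphate):
N: 0.17·a + 0.11·b = 1.4
P₂O₅: 0.12·a + 0.52·b = 1.2
Solving simultaneously: a = 7.92553, b = 0.478723.

7.926 lb product A, 0.479 lb monoammonium phosphate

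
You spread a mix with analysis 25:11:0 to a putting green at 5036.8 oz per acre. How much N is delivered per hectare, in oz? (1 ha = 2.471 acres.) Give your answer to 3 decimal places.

3111.483 oz N per hectare

nitrogen per acre = 5036.8 × 25% = 1259.2 oz.
Convert to per hectare: 1259.2 × 2.471 = 3111.4832 oz.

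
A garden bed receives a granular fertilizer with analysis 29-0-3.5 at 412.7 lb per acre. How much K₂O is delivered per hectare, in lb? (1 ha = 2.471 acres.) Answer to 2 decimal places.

35.69 lb K₂O per hectare

K₂O per acre = 412.7 × 3.5% = 14.4445 lb.
Convert to per hectare: 14.4445 × 2.471 = 35.6924 lb.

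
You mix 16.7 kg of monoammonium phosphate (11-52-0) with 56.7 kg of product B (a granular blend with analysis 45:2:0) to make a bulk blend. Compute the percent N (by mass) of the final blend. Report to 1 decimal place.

Total mass = 16.7 + 56.7 = 73.4 kg.
N mass = 11%×16.7 + 45%×56.7 = 27.352 kg.
% N = 27.352 / 73.4 = 37.2643%.

37.3% N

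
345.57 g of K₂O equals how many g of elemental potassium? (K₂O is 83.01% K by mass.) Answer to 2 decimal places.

K = 345.57 × 0.8301 = 286.858 g.

286.86 g K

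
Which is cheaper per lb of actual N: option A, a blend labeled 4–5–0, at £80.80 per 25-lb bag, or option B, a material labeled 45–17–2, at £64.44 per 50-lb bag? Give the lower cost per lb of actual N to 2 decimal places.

option A: N per bag = 25 × 4% = 1 lb; cost = 80.80 / 1 = £80.8000/lb N.
option B: N per bag = 50 × 45% = 22.5 lb; cost = 64.44 / 22.5 = £2.8640/lb N.
option B is cheaper.

£2.86 per lb N (option B)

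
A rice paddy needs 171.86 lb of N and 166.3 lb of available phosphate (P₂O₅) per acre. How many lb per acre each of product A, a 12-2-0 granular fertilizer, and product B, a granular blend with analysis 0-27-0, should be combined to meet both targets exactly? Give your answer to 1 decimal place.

1432.2 lb product A, 509.8 lb product B

Let a = lb of product A, b = lb of product B (per acre).
N: 0.12·a + 0·b = 171.86
P₂O₅: 0.02·a + 0.27·b = 166.3
Eliminate b: (row1) − 0/0.27·(row2) → 0.12·a = 171.86, so a = 1432.17.
Then b = (166.3 − 0.02·1432.17) / 0.27 = 509.84.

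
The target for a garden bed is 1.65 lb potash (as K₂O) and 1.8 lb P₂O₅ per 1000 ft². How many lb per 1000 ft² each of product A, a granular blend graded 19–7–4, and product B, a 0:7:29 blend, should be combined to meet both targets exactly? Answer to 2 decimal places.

Let a = lb of product A, b = lb of product B (per 1000 ft²).
K₂O: 0.04·a + 0.29·b = 1.65
P₂O₅: 0.07·a + 0.07·b = 1.8
Eliminate b: (row1) − 0.29/0.07·(row2) → -0.25·a = -5.80714, so a = 23.2286.
Then b = (1.8 − 0.07·23.2286) / 0.07 = 2.48571.

23.23 lb product A, 2.49 lb product B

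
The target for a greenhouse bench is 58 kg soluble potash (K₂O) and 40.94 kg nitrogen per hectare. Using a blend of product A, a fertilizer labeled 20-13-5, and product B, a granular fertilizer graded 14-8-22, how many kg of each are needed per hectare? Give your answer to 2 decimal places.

23.97 kg product A, 258.19 kg product B

With a, b = kg per hectare of product A and product B:
K₂O: 0.05·a + 0.22·b = 58
N: 0.2·a + 0.14·b = 40.94
From row1: a = (58 − 0.22·b) / 0.05.
Into row2: 0.2·(58 − 0.22·b)/0.05 + 0.14·b = 40.94 → b = 258.189, a = 23.9676.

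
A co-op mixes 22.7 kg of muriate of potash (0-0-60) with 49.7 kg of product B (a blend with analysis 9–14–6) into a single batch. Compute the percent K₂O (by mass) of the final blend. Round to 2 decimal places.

Total mass = 22.7 + 49.7 = 72.4 kg.
K₂O mass = 60%×22.7 + 6%×49.7 = 16.602 kg.
% K₂O = 16.602 / 72.4 = 22.9309%.

22.93% K₂O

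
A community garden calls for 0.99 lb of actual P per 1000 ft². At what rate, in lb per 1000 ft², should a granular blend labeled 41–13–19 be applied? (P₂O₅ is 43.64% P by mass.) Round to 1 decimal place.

17.5 lb of product per thousand sq ft

As P₂O₅: 0.99 / 0.4364 = 2.26856 lb per 1000 ft².
Product per 1000 ft² = 2.26856 / 13% = 17.4505 lb.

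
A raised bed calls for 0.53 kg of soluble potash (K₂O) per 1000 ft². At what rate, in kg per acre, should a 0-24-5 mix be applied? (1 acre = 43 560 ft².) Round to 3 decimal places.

Product per 1000 ft² = 0.53 / 5% = 10.6 kg.
Convert to per acre: 10.6 × 43.56 = 461.736 kg.

461.736 kg of product per acre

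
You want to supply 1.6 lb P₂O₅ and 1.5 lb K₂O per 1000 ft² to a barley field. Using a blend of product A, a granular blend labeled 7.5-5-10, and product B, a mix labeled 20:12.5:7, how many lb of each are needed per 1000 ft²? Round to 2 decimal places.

With a, b = lb per 1000 ft² of product A and product B:
P₂O₅: 0.05·a + 0.125·b = 1.6
K₂O: 0.1·a + 0.07·b = 1.5
Solving simultaneously: a = 8.38889, b = 9.44444.

8.39 lb product A, 9.44 lb product B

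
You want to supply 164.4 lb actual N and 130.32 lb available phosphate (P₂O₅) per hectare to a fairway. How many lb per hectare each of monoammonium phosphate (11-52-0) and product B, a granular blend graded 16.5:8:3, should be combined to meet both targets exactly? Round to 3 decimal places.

108.452 lb monoammonium phosphate, 924.062 lb product B

Per-hectare balance (a = monoammonium phosphate, b = product B):
N: 0.11·a + 0.165·b = 164.4
P₂O₅: 0.52·a + 0.08·b = 130.32
Solving simultaneously: a = 108.4519, b = 924.0623.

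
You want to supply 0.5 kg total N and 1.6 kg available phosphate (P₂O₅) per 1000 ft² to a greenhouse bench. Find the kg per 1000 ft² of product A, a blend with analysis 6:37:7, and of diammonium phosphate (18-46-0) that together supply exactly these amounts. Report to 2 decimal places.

1.49 kg product A, 2.28 kg diammonium phosphate

With a, b = kg per 1000 ft² of product A and diammonium phosphate:
N: 0.06·a + 0.18·b = 0.5
P₂O₅: 0.37·a + 0.46·b = 1.6
Solving simultaneously: a = 1.48718, b = 2.28205.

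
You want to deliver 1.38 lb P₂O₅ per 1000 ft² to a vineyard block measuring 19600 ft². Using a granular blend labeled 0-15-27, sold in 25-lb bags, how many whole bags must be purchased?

8 bags

Product per 1000 ft² = 1.38 / 15% = 9.2 lb.
Total product = 9.2 × 19600 / 1000 = 180.32 lb.
Bags = ⌈180.32 / 25⌉ = 8.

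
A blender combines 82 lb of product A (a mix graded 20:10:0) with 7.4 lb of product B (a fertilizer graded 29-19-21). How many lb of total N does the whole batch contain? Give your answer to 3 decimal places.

18.546 lb N

N mass = 20%×82 + 29%×7.4 = 18.546 lb.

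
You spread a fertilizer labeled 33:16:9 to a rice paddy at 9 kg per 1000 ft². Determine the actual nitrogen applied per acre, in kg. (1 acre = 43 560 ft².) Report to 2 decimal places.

129.37 kg N per acre

nitrogen per 1000 ft² = 9 × 33% = 2.97 kg.
Convert to per acre: 2.97 × 43.56 = 129.373 kg.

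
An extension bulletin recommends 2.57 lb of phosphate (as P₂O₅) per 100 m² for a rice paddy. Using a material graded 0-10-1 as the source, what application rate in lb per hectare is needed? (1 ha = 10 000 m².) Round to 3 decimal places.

2570.000 lb of product per hectare

Product per 100 m² = 2.57 / 10% = 25.7 lb.
Convert to per hectare: 25.7 × 100 = 2570 lb.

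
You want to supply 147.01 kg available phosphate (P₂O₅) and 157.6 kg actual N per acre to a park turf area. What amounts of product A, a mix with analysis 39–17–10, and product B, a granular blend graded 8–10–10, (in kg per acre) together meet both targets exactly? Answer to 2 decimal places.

With a, b = kg per acre of product A and product B:
P₂O₅: 0.17·a + 0.1·b = 147.01
N: 0.39·a + 0.08·b = 157.6
Eliminate a: (row1) − 0.17/0.39·(row2) → 0.0651282·b = 78.3126, so b = 1202.437.
Back-substitute: a = (147.01 − 0.1·1202.437) / 0.17 = 157.449.

157.45 kg product A, 1202.44 kg product B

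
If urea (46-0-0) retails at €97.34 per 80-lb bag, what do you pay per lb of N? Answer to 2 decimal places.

€2.65 per lb N

N in bag = 80 × 46% = 36.8 lb.
Cost per lb N = €97.34 / 36.8 = €2.6451.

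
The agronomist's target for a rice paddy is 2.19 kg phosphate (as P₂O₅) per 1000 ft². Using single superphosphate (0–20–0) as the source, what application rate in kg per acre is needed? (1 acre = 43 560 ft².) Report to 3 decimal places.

476.982 kg of product per acre

Product per 1000 ft² = 2.19 / 20% = 10.95 kg.
Convert to per acre: 10.95 × 43.56 = 476.982 kg.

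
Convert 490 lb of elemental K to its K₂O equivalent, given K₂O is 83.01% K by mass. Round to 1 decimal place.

590.3 lb K₂O

K₂O = 490 / 0.8301 = 590.29 lb.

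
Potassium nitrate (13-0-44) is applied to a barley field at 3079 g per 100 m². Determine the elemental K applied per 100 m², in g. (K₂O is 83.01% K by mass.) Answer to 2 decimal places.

1124.59 g K per hundred sq m

K₂O per 100 m² = 3079 × 44% = 1354.76 g.
Elemental K = 1354.76 × 0.8301 = 1124.586 g per 100 m².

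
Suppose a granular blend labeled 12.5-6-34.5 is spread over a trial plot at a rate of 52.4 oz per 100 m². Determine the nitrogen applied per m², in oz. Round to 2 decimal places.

0.07 oz N per sq m

nitrogen per 100 m² = 52.4 × 12.5% = 6.55 oz.
Convert to per m²: 6.55 × 0.01 = 0.0655 oz.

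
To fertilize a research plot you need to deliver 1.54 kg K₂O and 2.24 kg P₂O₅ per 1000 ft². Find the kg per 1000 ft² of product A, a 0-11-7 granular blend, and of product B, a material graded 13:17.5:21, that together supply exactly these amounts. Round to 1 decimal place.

18.5 kg product A, 1.2 kg product B

Let a = kg of product A, b = kg of product B (per 1000 ft²).
K₂O: 0.07·a + 0.21·b = 1.54
P₂O₅: 0.11·a + 0.175·b = 2.24
Eliminate a: (row1) − 0.07/0.11·(row2) → 0.0986364·b = 0.114545, so b = 1.16129.
Back-substitute: a = (1.54 − 0.21·1.16129) / 0.07 = 18.5161.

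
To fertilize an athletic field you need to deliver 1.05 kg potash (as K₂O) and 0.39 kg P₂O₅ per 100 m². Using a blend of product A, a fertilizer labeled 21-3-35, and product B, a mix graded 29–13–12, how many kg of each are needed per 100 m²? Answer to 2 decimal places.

2.14 kg product A, 2.51 kg product B

Per-100 m² balance (a = product A, b = product B):
K₂O: 0.35·a + 0.12·b = 1.05
P₂O₅: 0.03·a + 0.13·b = 0.39
Eliminate a: (row1) − 0.35/0.03·(row2) → -1.39667·b = -3.5, so b = 2.50597.
Back-substitute: a = (1.05 − 0.12·2.50597) / 0.35 = 2.14081.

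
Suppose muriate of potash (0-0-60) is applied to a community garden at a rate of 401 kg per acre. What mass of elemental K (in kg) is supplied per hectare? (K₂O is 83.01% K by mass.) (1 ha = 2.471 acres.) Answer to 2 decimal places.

K₂O per acre = 401 × 60% = 240.6 kg.
Elemental K = 240.6 × 0.8301 = 199.722 kg per acre.
Convert to per hectare: 199.722 × 2.471 = 493.513 kg.

493.51 kg K per hectare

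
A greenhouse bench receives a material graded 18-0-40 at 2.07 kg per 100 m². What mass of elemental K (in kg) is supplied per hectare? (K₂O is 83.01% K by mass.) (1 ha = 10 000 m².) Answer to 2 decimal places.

68.73 kg K per hectare

K₂O per 100 m² = 2.07 × 40% = 0.828 kg.
Elemental K = 0.828 × 0.8301 = 0.687323 kg per 100 m².
Convert to per hectare: 0.687323 × 100 = 68.7323 kg.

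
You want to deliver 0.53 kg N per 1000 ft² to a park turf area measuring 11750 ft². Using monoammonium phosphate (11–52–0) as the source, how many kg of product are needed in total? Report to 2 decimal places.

Product per 1000 ft² = 0.53 / 11% = 4.81818 kg.
Total product = 4.81818 × 11750 / 1000 = 56.6136 kg.

56.61 kg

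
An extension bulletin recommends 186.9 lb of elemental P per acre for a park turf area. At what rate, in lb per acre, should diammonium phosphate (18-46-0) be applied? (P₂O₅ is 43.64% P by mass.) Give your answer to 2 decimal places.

As P₂O₅: 186.9 / 0.4364 = 428.277 lb per acre.
Product per acre = 428.277 / 46% = 931.037 lb.

931.04 lb of product per acre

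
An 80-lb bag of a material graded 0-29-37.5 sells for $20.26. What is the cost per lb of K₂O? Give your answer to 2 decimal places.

K₂O in bag = 80 × 37.5% = 30 lb.
Cost per lb K₂O = $20.26 / 30 = $0.6753.

$0.68 per lb K₂O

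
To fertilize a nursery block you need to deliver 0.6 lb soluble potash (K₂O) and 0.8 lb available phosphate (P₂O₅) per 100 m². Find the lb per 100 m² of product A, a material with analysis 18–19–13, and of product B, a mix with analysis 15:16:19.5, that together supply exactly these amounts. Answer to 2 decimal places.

Per-100 m² balance (a = product A, b = product B):
K₂O: 0.13·a + 0.195·b = 0.6
P₂O₅: 0.19·a + 0.16·b = 0.8
Eliminate a: (row1) − 0.13/0.19·(row2) → 0.0855263·b = 0.0526316, so b = 0.615385.
Back-substitute: a = (0.6 − 0.195·0.615385) / 0.13 = 3.69231.

3.69 lb product A, 0.62 lb product B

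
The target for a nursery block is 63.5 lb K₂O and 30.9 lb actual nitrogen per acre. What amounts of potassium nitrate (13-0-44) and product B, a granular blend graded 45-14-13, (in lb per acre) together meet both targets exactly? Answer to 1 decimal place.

135.6 lb potassium nitrate, 29.5 lb product B

Per-acre balance (a = potassium nitrate, b = product B):
K₂O: 0.44·a + 0.13·b = 63.5
N: 0.13·a + 0.45·b = 30.9
Eliminate a: (row1) − 0.44/0.13·(row2) → -1.39308·b = -41.0846, so b = 29.492.
Back-substitute: a = (63.5 − 0.13·29.492) / 0.44 = 135.605.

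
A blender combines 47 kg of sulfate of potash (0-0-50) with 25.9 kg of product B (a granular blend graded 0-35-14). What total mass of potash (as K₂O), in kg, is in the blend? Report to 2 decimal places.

K₂O mass = 50%×47 + 14%×25.9 = 27.126 kg.

27.13 kg K₂O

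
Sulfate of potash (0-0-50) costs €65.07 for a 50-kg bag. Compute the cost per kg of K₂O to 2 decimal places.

€2.60 per kg K₂O

K₂O in bag = 50 × 50% = 25 kg.
Cost per kg K₂O = €65.07 / 25 = €2.6028.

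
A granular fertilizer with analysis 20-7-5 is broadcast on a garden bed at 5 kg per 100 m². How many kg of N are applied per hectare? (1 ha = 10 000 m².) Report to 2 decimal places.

nitrogen per 100 m² = 5 × 20% = 1 kg.
Convert to per hectare: 1 × 100 = 100 kg.

100.00 kg N per hectare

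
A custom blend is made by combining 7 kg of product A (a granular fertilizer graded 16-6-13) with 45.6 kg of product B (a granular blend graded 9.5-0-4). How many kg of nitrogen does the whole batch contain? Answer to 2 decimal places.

5.45 kg N

N mass = 16%×7 + 9.5%×45.6 = 5.452 kg.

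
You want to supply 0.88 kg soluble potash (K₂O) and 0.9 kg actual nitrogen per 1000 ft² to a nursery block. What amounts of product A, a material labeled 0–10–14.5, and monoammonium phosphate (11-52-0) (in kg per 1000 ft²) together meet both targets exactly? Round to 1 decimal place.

Let a = kg of product A, b = kg of monoammonium phosphate (per 1000 ft²).
K₂O: 0.145·a + 0·b = 0.88
N: 0·a + 0.11·b = 0.9
Solving simultaneously: a = 6.06897, b = 8.18182.

6.1 kg product A, 8.2 kg monoammonium phosphate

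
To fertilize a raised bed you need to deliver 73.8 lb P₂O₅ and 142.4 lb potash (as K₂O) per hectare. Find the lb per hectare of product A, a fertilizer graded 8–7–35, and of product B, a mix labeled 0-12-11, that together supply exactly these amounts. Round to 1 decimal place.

261.5 lb product A, 462.4 lb product B

With a, b = lb per hectare of product A and product B:
P₂O₅: 0.07·a + 0.12·b = 73.8
K₂O: 0.35·a + 0.11·b = 142.4
From row1: a = (73.8 − 0.12·b) / 0.07.
Into row2: 0.35·(73.8 − 0.12·b)/0.07 + 0.11·b = 142.4 → b = 462.449, a = 261.516.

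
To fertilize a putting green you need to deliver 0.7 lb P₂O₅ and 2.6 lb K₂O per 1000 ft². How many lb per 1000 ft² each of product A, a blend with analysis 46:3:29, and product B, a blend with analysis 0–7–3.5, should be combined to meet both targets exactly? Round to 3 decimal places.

8.182 lb product A, 6.494 lb product B

Let a = lb of product A, b = lb of product B (per 1000 ft²).
P₂O₅: 0.03·a + 0.07·b = 0.7
K₂O: 0.29·a + 0.035·b = 2.6
Solving simultaneously: a = 8.18182, b = 6.49351.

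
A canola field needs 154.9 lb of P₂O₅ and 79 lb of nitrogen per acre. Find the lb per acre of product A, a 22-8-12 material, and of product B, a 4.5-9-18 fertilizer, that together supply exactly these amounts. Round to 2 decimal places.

8.61 lb product A, 1713.46 lb product B

With a, b = lb per acre of product A and product B:
P₂O₅: 0.08·a + 0.09·b = 154.9
N: 0.22·a + 0.045·b = 79
Eliminate b: (row1) − 0.09/0.045·(row2) → -0.36·a = -3.1, so a = 8.61111.
Then b = (79 − 0.22·8.61111) / 0.045 = 1713.457.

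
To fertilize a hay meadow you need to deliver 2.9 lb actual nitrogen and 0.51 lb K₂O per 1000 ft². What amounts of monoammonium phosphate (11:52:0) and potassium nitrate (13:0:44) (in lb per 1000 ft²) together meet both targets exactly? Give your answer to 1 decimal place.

25.0 lb monoammonium phosphate, 1.2 lb potassium nitrate

Per-1000 ft² balance (a = monoammonium phosphate, b = potassium nitrate):
N: 0.11·a + 0.13·b = 2.9
K₂O: 0·a + 0.44·b = 0.51
Solving simultaneously: a = 24.9938, b = 1.15909.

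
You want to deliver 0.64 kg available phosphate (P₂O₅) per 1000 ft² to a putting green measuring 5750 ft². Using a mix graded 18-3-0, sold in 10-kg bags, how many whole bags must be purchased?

Product per 1000 ft² = 0.64 / 3% = 21.3333 kg.
Total product = 21.3333 × 5750 / 1000 = 122.667 kg.
Bags = ⌈122.667 / 10⌉ = 13.

13 bags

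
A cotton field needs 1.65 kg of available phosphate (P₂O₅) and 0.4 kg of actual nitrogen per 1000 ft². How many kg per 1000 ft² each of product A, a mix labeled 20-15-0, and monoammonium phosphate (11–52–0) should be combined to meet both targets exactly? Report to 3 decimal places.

With a, b = kg per 1000 ft² of product A and monoammonium phosphate:
P₂O₅: 0.15·a + 0.52·b = 1.65
N: 0.2·a + 0.11·b = 0.4
Solving simultaneously: a = 0.302857, b = 3.08571.

0.303 kg product A, 3.086 kg monoammonium phosphate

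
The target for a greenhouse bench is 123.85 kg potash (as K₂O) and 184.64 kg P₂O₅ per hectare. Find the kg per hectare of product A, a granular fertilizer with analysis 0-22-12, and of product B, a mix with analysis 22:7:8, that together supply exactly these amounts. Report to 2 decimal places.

Let a = kg of product A, b = kg of product B (per hectare).
K₂O: 0.12·a + 0.08·b = 123.85
P₂O₅: 0.22·a + 0.07·b = 184.64
Eliminate a: (row1) − 0.12/0.22·(row2) → 0.0418182·b = 23.1373, so b = 553.283.
Back-substitute: a = (123.85 − 0.08·553.283) / 0.12 = 663.228.

663.23 kg product A, 553.28 kg product B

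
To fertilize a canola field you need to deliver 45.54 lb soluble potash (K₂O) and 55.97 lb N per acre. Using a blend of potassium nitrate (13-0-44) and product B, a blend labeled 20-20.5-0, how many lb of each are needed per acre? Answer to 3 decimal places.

103.500 lb potassium nitrate, 212.575 lb product B

Per-acre balance (a = potassium nitrate, b = product B):
K₂O: 0.44·a + 0·b = 45.54
N: 0.13·a + 0.2·b = 55.97
Eliminate a: (row1) − 0.44/0.13·(row2) → -0.676923·b = -143.897, so b = 212.575.
Back-substitute: a = (45.54 − 0·212.575) / 0.44 = 103.5.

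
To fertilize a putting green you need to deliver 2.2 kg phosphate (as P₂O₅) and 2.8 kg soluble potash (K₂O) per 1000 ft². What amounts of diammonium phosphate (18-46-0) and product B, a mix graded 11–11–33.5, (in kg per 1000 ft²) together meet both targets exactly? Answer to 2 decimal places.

2.78 kg diammonium phosphate, 8.36 kg product B

With a, b = kg per 1000 ft² of diammonium phosphate and product B:
P₂O₅: 0.46·a + 0.11·b = 2.2
K₂O: 0·a + 0.335·b = 2.8
Solving simultaneously: a = 2.78391, b = 8.35821.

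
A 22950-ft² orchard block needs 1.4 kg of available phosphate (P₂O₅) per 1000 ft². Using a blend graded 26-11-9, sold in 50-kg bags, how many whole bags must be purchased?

Product per 1000 ft² = 1.4 / 11% = 12.7273 kg.
Total product = 12.7273 × 22950 / 1000 = 292.091 kg.
Bags = ⌈292.091 / 50⌉ = 6.

6 bags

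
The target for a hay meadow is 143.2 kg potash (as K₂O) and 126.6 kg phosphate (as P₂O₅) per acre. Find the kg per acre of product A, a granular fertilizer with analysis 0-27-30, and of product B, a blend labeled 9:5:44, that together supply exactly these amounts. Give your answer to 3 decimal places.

Let a = kg of product A, b = kg of product B (per acre).
K₂O: 0.3·a + 0.44·b = 143.2
P₂O₅: 0.27·a + 0.05·b = 126.6
Eliminate b: (row1) − 0.44/0.05·(row2) → -2.076·a = -970.88, so a = 467.6686.
Then b = (126.6 − 0.27·467.6686) / 0.05 = 6.5896.

467.669 kg product A, 6.590 kg product B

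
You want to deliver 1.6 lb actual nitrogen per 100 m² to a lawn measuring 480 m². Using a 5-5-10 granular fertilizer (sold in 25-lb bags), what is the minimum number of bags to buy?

7 bags

Product per 100 m² = 1.6 / 5% = 32 lb.
Total product = 32 × 480 / 100 = 153.6 lb.
Bags = ⌈153.6 / 25⌉ = 7.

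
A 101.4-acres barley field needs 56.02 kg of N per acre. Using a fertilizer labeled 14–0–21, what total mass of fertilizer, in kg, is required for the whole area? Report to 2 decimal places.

40574.49 kg

Product per acre = 56.02 / 14% = 400.143 kg.
Total product = 400.143 × 101.4 = 40574.486 kg.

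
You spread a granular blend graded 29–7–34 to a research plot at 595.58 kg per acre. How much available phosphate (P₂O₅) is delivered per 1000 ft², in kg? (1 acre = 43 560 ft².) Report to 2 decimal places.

P₂O₅ per acre = 595.58 × 7% = 41.6906 kg.
Convert to per 1000 ft²: 41.6906 × 0.0229568 = 0.957084 kg.

0.96 kg P₂O₅ per thousand sq ft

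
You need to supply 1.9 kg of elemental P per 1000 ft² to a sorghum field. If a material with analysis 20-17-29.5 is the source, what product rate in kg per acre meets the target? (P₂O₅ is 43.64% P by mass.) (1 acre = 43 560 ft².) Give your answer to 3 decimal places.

As P₂O₅: 1.9 / 0.4364 = 4.3538 kg per 1000 ft².
Product per 1000 ft² = 4.3538 / 17% = 25.6106 kg.
Convert to per acre: 25.6106 × 43.56 = 1115.5982 kg.

1115.598 kg of product per acre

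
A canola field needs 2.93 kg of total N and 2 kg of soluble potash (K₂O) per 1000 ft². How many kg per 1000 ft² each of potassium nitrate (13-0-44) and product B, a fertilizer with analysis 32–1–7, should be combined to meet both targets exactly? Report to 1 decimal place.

3.3 kg potassium nitrate, 7.8 kg product B

With a, b = kg per 1000 ft² of potassium nitrate and product B:
N: 0.13·a + 0.32·b = 2.93
K₂O: 0.44·a + 0.07·b = 2
Eliminate a: (row1) − 0.13/0.44·(row2) → 0.299318·b = 2.33909, so b = 7.81473.
Back-substitute: a = (2.93 − 0.32·7.81473) / 0.13 = 3.3022.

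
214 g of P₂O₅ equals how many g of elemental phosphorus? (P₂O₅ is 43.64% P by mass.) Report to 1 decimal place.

93.4 g P

P = 214 × 0.4364 = 93.3896 g.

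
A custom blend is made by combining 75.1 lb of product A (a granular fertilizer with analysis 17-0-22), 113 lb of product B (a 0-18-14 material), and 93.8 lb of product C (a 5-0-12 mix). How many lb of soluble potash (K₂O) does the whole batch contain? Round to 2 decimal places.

K₂O mass = 22%×75.1 + 14%×113 + 12%×93.8 = 43.598 lb.

43.60 lb K₂O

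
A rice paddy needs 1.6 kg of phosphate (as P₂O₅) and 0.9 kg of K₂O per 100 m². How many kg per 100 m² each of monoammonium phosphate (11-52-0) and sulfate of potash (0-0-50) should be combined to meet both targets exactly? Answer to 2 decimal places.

With a, b = kg per 100 m² of monoammonium phosphate and sulfate of potash:
P₂O₅: 0.52·a + 0·b = 1.6
K₂O: 0·a + 0.5·b = 0.9
Solving simultaneously: a = 3.07692, b = 1.8.

3.08 kg monoammonium phosphate, 1.80 kg sulfate of potash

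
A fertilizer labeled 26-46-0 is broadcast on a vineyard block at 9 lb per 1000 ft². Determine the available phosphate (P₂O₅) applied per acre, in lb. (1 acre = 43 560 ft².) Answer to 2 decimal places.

P₂O₅ per 1000 ft² = 9 × 46% = 4.14 lb.
Convert to per acre: 4.14 × 43.56 = 180.338 lb.

180.34 lb P₂O₅ per acre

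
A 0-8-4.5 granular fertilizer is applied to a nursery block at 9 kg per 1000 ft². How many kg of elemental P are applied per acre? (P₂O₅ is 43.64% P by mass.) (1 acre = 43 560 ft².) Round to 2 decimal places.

P₂O₅ per 1000 ft² = 9 × 8% = 0.72 kg.
Elemental P = 0.72 × 0.4364 = 0.314208 kg per 1000 ft².
Convert to per acre: 0.314208 × 43.56 = 13.6869 kg.

13.69 kg P per acre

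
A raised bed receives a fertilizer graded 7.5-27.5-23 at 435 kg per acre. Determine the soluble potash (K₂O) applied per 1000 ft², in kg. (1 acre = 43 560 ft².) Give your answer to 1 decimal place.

K₂O per acre = 435 × 23% = 100.05 kg.
Convert to per 1000 ft²: 100.05 × 0.0229568 = 2.29683 kg.

2.3 kg K₂O per thousand sq ft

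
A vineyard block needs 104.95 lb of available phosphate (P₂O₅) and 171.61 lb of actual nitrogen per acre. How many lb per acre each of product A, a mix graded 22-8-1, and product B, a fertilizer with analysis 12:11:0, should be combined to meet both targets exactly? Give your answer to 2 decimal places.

Per-acre balance (a = product A, b = product B):
P₂O₅: 0.08·a + 0.11·b = 104.95
N: 0.22·a + 0.12·b = 171.61
From row1: a = (104.95 − 0.11·b) / 0.08.
Into row2: 0.22·(104.95 − 0.11·b)/0.08 + 0.12·b = 171.61 → b = 641.1096, a = 430.349.

430.35 lb product A, 641.11 lb product B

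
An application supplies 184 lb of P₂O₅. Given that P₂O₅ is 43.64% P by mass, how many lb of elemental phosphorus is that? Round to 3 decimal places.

P = 184 × 0.4364 = 80.2976 lb.

80.298 lb P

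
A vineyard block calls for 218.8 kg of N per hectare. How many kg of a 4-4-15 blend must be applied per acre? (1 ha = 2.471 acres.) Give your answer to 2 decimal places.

Product per hectare = 218.8 / 4% = 5470 kg.
Convert to per acre: 5470 × 0.404694 = 2213.679 kg.

2213.68 kg of product per acre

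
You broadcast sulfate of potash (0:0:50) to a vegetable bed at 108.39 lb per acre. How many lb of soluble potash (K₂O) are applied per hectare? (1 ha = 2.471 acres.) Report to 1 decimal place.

K₂O per acre = 108.39 × 50% = 54.195 lb.
Convert to per hectare: 54.195 × 2.471 = 133.916 lb.

133.9 lb K₂O per hectare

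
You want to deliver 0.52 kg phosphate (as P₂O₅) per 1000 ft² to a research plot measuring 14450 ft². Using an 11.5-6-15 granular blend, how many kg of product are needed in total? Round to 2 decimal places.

Product per 1000 ft² = 0.52 / 6% = 8.66667 kg.
Total product = 8.66667 × 14450 / 1000 = 125.233 kg.

125.23 kg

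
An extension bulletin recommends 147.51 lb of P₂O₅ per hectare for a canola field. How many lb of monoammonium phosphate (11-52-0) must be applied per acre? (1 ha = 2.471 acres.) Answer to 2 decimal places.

114.80 lb of product per acre

Product per hectare = 147.51 / 52% = 283.673 lb.
Convert to per acre: 283.673 × 0.404694 = 114.801 lb.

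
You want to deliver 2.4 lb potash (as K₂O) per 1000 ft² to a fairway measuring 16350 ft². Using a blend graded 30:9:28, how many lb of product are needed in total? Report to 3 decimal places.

140.143 lb

Product per 1000 ft² = 2.4 / 28% = 8.57143 lb.
Total product = 8.57143 × 16350 / 1000 = 140.1429 lb.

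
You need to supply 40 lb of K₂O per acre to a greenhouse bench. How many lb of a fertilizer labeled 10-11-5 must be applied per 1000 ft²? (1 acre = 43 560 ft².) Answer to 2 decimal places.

Product per acre = 40 / 5% = 800 lb.
Convert to per 1000 ft²: 800 × 0.0229568 = 18.3655 lb.

18.37 lb of product per thousand sq ft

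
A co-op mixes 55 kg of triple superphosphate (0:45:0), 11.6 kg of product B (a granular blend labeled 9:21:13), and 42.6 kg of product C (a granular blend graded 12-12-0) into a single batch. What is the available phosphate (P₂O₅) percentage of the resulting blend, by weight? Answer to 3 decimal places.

Total mass = 55 + 11.6 + 42.6 = 109.2 kg.
P₂O₅ mass = 45%×55 + 21%×11.6 + 12%×42.6 = 32.298 kg.
% P₂O₅ = 32.298 / 109.2 = 29.5769%.

29.577% P₂O₅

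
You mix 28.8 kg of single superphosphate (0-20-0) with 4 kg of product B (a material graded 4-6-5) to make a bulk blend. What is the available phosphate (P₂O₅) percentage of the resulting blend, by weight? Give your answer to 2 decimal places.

18.29% P₂O₅

Total mass = 28.8 + 4 = 32.8 kg.
P₂O₅ mass = 20%×28.8 + 6%×4 = 6 kg.
% P₂O₅ = 6 / 32.8 = 18.2927%.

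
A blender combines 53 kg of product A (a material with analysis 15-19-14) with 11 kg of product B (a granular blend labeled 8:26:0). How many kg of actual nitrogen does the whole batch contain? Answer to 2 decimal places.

N mass = 15%×53 + 8%×11 = 8.83 kg.

8.83 kg N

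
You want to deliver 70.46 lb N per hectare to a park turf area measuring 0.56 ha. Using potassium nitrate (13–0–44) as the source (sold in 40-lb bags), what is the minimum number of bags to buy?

Product per hectare = 70.46 / 13% = 542 lb.
Total product = 542 × 0.56 = 303.52 lb.
Bags = ⌈303.52 / 40⌉ = 8.

8 bags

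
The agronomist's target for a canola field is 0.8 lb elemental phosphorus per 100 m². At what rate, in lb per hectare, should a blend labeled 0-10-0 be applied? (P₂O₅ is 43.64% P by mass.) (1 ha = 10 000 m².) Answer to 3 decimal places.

1833.181 lb of product per hectare

As P₂O₅: 0.8 / 0.4364 = 1.83318 lb per 100 m².
Product per 100 m² = 1.83318 / 10% = 18.3318 lb.
Convert to per hectare: 18.3318 × 100 = 1833.1806 lb.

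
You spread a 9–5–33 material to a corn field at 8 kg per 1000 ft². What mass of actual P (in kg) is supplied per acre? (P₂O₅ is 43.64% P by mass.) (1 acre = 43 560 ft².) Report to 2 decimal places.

7.60 kg P per acre

P₂O₅ per 1000 ft² = 8 × 5% = 0.4 kg.
Elemental P = 0.4 × 0.4364 = 0.17456 kg per 1000 ft².
Convert to per acre: 0.17456 × 43.56 = 7.60383 kg.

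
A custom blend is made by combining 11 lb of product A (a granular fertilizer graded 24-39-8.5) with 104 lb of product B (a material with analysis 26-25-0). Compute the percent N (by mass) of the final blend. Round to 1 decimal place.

25.8% N

Total mass = 11 + 104 = 115 lb.
N mass = 24%×11 + 26%×104 = 29.68 lb.
% N = 29.68 / 115 = 25.8087%.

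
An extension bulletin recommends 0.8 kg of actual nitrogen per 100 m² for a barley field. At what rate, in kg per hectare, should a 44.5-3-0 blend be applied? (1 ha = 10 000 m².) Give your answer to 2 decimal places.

Product per 100 m² = 0.8 / 44.5% = 1.79775 kg.
Convert to per hectare: 1.79775 × 100 = 179.775 kg.

179.78 kg of product per hectare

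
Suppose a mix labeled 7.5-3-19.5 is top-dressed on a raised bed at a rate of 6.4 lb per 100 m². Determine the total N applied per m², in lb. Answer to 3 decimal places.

0.005 lb N per sq m

nitrogen per 100 m² = 6.4 × 7.5% = 0.48 lb.
Convert to per m²: 0.48 × 0.01 = 0.0048 lb.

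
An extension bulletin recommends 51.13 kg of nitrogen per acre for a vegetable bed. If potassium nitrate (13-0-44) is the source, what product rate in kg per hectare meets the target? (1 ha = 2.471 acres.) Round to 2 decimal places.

Product per acre = 51.13 / 13% = 393.308 kg.
Convert to per hectare: 393.308 × 2.471 = 971.863 kg.

971.86 kg of product per hectare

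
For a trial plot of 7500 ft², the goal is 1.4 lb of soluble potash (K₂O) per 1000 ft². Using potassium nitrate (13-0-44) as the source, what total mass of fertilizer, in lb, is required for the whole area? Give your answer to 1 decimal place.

Product per 1000 ft² = 1.4 / 44% = 3.18182 lb.
Total product = 3.18182 × 7500 / 1000 = 23.8636 lb.

23.9 lb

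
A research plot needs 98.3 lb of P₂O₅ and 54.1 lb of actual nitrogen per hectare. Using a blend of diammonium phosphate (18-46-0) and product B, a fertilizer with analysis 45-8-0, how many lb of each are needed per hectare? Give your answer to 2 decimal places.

207.20 lb diammonium phosphate, 37.34 lb product B

Per-hectare balance (a = diammonium phosphate, b = product B):
P₂O₅: 0.46·a + 0.08·b = 98.3
N: 0.18·a + 0.45·b = 54.1
From row1: a = (98.3 − 0.08·b) / 0.46.
Into row2: 0.18·(98.3 − 0.08·b)/0.46 + 0.45·b = 54.1 → b = 37.3416, a = 207.201.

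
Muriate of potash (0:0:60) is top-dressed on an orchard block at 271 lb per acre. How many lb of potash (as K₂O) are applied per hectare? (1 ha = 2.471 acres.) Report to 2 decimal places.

K₂O per acre = 271 × 60% = 162.6 lb.
Convert to per hectare: 162.6 × 2.471 = 401.7846 lb.

401.78 lb K₂O per hectare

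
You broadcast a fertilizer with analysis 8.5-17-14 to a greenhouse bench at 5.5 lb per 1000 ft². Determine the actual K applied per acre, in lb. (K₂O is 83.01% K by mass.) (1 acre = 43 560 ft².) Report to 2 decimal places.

K₂O per 1000 ft² = 5.5 × 14% = 0.77 lb.
Elemental K = 0.77 × 0.8301 = 0.639177 lb per 1000 ft².
Convert to per acre: 0.639177 × 43.56 = 27.8426 lb.

27.84 lb K per acre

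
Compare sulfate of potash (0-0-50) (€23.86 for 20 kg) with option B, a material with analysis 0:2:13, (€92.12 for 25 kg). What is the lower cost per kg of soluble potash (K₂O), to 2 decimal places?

€2.39 per kg K₂O (sulfate of potash)

sulfate of potash: K₂O per bag = 20 × 50% = 10 kg; cost = 23.86 / 10 = €2.3860/kg K₂O.
option B: K₂O per bag = 25 × 13% = 3.25 kg; cost = 92.12 / 3.25 = €28.3446/kg K₂O.
sulfate of potash is cheaper.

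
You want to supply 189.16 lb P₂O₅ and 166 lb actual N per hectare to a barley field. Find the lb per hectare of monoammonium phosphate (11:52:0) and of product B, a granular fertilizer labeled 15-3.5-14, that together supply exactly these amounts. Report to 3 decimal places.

304.302 lb monoammonium phosphate, 883.512 lb product B

With a, b = lb per hectare of monoammonium phosphate and product B:
P₂O₅: 0.52·a + 0.035·b = 189.16
N: 0.11·a + 0.15·b = 166
From row1: a = (189.16 − 0.035·b) / 0.52.
Into row2: 0.11·(189.16 − 0.035·b)/0.52 + 0.15·b = 166 → b = 883.5118, a = 304.3021.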